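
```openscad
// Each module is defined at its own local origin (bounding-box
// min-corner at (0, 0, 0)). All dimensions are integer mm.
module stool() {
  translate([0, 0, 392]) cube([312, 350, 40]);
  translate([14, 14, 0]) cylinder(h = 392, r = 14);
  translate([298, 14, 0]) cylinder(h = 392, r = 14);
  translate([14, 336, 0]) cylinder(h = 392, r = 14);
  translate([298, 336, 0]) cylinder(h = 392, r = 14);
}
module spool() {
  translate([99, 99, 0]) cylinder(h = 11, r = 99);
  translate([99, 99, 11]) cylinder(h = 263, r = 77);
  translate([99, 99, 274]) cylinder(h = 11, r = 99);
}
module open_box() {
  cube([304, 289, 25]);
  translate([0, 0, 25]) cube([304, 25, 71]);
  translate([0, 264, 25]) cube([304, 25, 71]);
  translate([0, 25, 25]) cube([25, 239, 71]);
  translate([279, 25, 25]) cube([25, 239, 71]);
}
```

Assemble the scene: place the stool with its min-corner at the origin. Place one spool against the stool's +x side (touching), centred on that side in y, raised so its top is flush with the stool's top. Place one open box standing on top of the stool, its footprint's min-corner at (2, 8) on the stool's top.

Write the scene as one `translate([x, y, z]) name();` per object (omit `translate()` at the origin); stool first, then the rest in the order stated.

stool();
translate([312, 76, 147]) spool();
translate([2, 8, 432]) open_box();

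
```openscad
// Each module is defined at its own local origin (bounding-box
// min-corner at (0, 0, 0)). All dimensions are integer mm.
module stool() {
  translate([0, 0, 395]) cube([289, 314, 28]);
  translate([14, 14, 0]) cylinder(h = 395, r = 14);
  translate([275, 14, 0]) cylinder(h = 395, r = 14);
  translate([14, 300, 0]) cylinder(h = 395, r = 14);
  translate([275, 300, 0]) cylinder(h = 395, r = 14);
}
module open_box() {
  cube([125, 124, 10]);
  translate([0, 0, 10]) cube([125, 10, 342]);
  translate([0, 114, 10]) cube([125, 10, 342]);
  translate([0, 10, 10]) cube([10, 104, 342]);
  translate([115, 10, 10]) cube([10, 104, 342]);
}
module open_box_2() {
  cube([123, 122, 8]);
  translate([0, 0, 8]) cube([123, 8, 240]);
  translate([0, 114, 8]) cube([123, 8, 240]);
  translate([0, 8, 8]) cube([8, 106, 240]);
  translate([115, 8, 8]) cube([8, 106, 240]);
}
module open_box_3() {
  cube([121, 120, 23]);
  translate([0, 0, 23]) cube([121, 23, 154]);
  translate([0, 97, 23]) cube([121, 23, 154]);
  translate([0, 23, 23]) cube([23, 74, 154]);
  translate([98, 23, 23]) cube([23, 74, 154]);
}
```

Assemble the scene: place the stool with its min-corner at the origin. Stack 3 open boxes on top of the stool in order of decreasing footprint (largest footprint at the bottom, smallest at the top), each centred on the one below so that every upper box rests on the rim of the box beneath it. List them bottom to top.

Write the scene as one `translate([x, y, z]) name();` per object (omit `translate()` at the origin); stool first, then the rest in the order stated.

stool();
translate([82, 95, 423]) open_box();
translate([83, 96, 775]) open_box_2();
translate([84, 97, 1023]) open_box_3();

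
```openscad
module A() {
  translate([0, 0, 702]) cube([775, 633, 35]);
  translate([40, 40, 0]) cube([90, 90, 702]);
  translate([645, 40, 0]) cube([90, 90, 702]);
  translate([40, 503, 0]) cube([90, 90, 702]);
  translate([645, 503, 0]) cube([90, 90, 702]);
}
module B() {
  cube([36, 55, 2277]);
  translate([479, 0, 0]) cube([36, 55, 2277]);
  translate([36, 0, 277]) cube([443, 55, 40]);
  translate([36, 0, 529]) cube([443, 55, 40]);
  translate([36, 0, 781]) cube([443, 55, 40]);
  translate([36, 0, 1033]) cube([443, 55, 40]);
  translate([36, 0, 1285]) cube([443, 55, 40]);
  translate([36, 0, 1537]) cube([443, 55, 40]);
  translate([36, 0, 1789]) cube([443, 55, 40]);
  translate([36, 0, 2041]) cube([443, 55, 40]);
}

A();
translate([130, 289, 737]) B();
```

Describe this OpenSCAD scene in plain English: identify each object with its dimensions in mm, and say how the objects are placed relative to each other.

A is a table: top 775 mm (x) × 633 mm (y), 35 mm thick, upper face at z = 737 mm, on four 90×90 mm square legs, each inset 40 mm from the nearest pair of top edges, running from z = 0 to the bottom of the top.

B is a wooden ladder with two side rails of 36×55 mm section and 2277 mm height, set 515 mm apart overall. Between them run 8 rectangular rungs (55 mm deep, 40 mm thick), front faces flush with the rails' −y face. The bottom of the first rung is 277 mm above the floor and each subsequent rung is 252 mm higher than the one below.

The ladder is on top of the table, centred.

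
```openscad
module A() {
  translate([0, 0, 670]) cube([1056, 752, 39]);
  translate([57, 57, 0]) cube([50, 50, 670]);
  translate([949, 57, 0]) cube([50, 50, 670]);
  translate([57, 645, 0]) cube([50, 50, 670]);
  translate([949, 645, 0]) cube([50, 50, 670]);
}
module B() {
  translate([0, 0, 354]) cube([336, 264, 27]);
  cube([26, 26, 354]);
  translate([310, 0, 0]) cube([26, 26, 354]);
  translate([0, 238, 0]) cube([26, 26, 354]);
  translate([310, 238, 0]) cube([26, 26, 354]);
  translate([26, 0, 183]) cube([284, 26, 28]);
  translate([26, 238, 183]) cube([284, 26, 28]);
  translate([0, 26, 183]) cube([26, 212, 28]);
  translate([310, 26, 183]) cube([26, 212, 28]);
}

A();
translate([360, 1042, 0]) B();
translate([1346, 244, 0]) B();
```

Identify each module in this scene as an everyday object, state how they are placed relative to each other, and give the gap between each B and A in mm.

Each stool's nearest face is 290 mm from the table's bounding box.

A is a table. B is a stool. Two stools sit around the table at the +y, +x sides. The gap between each stool and the table is 290 mm.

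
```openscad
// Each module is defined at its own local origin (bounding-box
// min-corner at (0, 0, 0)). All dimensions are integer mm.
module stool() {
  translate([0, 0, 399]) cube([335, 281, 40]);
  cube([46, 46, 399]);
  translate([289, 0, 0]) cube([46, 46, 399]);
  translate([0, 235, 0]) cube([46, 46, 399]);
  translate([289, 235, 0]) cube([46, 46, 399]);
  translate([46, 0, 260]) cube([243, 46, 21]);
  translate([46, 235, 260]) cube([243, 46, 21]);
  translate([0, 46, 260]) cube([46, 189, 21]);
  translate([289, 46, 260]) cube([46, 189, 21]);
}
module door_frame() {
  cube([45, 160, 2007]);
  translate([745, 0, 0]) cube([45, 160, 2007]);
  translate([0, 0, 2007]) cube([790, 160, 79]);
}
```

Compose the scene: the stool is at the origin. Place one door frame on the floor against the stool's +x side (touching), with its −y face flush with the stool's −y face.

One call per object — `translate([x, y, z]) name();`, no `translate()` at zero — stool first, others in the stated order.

stool();
translate([335, 0, 0]) door_frame();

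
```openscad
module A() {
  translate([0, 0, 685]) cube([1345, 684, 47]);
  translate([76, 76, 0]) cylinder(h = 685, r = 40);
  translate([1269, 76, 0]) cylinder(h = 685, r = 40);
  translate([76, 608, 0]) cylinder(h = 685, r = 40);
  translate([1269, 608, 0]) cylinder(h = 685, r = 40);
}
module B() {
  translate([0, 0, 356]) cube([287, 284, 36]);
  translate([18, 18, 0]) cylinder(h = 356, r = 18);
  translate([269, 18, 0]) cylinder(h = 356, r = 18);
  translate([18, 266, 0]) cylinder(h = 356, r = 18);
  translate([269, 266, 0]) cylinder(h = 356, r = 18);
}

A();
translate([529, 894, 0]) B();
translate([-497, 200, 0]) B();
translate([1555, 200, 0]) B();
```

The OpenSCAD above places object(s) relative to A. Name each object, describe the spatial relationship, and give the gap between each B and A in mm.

Each stool's nearest face is 210 mm from the table's bounding box.

A is a table. B is a stool. Three stools sit around the table at the +y, −x, +x sides. The gap between each stool and the table is 210 mm.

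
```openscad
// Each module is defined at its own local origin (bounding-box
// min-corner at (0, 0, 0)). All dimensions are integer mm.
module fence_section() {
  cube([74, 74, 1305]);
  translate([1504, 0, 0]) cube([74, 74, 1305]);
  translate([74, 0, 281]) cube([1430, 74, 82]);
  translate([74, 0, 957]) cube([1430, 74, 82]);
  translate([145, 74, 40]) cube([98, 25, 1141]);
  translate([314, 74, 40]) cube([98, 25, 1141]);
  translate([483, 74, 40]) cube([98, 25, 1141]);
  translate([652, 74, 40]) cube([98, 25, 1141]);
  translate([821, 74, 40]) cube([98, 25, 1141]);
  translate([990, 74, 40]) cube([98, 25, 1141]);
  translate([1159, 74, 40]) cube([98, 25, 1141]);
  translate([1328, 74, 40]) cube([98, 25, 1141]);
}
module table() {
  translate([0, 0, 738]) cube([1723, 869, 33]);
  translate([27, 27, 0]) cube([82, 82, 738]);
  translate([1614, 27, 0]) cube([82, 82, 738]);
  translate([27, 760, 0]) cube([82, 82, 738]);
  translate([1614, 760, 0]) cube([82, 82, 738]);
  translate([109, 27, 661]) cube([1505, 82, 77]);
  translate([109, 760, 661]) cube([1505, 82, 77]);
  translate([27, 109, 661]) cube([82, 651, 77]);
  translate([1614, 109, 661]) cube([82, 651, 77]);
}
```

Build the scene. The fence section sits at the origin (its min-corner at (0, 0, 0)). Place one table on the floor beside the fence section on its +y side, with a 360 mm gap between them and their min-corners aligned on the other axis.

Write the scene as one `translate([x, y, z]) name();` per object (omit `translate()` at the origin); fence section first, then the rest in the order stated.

fence_section();
translate([0, 459, 0]) table();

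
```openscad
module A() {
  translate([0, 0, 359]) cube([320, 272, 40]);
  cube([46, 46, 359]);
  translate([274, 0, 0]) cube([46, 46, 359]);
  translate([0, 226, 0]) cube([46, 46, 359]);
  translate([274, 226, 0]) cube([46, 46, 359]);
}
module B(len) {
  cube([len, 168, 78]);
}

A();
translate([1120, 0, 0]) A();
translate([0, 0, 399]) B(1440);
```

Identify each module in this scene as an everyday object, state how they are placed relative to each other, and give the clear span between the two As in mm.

A is a stool. B is a beam. A beam spans the tops of two stools. The clear span between the two stools is 800 mm.

Second stool starts at x = 1120; first ends at x = 320; clear span = 1120 − 320 = 800 mm.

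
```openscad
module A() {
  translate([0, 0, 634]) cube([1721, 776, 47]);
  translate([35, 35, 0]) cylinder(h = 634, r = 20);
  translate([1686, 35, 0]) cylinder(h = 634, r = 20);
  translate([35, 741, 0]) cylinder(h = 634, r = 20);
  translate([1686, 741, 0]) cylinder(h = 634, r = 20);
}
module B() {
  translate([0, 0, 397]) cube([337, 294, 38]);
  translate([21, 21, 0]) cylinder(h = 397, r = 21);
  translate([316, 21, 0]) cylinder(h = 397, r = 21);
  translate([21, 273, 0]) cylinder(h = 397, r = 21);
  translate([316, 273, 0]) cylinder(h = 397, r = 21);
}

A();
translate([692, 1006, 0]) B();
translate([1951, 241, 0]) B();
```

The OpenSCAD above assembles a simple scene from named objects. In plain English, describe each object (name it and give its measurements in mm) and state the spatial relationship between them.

A is a rectangular dining table. The top is 1721×776×47 mm with its upper surface at z = 681 mm. It stands on four round legs of 40 mm diameter, each leg's bounding box inset 15 mm from the nearest pair of top edges, running from the floor to the underside of the top.

B is a four-legged stool. The seat is a 337×294×38 mm slab whose top surface is at z = 435 mm; four round legs, each 42 mm in diameter, run from the floor (z = 0) to the underside of the seat, each leg's axis is inset half a diameter from the nearest pair of seat edges (so the leg's bounding box is flush with the corner).

Two stools sit around the table at the +y, +x sides.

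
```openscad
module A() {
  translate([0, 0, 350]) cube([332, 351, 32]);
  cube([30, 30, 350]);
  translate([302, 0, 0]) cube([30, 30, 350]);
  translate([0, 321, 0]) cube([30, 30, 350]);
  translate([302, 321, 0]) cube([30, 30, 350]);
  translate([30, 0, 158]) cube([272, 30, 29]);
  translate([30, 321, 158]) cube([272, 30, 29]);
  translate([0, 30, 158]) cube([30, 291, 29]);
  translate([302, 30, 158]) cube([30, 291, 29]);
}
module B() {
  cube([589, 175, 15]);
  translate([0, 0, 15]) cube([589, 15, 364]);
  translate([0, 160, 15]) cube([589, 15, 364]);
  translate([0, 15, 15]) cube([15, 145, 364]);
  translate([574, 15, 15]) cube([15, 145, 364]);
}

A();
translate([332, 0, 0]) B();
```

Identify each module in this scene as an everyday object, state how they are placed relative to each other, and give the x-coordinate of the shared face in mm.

A is a stool. B is an open box. The open box is against the stool's +x side, with their −y faces flush. The x-coordinate of the shared face is 332 mm.

The stool's +x face and the open box's −x face are both at x = 332 mm.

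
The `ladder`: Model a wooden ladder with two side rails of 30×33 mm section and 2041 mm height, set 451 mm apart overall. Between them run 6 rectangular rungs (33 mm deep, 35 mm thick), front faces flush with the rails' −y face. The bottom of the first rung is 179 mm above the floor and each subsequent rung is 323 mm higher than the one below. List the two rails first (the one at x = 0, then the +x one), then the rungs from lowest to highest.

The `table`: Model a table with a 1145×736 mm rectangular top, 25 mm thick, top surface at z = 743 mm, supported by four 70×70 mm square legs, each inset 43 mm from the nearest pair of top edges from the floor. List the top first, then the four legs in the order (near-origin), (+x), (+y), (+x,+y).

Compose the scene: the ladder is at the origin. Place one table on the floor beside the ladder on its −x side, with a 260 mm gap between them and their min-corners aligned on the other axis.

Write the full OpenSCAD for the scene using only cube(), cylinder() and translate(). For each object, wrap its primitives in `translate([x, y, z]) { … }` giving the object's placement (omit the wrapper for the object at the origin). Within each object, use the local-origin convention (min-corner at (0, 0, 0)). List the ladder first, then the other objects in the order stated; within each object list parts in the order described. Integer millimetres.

cube([30, 33, 2041]);
translate([421, 0, 0]) cube([30, 33, 2041]);
translate([30, 0, 179]) cube([391, 33, 35]);
translate([30, 0, 502]) cube([391, 33, 35]);
translate([30, 0, 825]) cube([391, 33, 35]);
translate([30, 0, 1148]) cube([391, 33, 35]);
translate([30, 0, 1471]) cube([391, 33, 35]);
translate([30, 0, 1794]) cube([391, 33, 35]);
translate([-1405, 0, 0]) {
  translate([0, 0, 718]) cube([1145, 736, 25]);
  translate([43, 43, 0]) cube([70, 70, 718]);
  translate([1032, 43, 0]) cube([70, 70, 718]);
  translate([43, 623, 0]) cube([70, 70, 718]);
  translate([1032, 623, 0]) cube([70, 70, 718]);
}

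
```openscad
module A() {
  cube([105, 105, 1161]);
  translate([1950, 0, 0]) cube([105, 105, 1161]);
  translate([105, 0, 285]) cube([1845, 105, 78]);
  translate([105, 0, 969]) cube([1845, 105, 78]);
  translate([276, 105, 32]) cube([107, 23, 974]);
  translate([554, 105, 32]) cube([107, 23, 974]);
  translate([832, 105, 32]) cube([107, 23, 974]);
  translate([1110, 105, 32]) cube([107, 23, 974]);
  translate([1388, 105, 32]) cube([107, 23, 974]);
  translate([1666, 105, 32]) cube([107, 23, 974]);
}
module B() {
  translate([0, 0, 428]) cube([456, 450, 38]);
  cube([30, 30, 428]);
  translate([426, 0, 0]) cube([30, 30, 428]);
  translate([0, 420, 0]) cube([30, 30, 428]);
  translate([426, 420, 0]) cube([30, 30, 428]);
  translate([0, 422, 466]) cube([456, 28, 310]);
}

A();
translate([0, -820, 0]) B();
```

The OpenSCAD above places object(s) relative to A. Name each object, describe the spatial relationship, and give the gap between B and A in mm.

A is a fence section. B is a chair. The chair is on the floor beside the fence section on its −y side. The gap between the chair and the fence section is 370 mm.

The chair's nearest face is 370 mm from the fence section's −y face.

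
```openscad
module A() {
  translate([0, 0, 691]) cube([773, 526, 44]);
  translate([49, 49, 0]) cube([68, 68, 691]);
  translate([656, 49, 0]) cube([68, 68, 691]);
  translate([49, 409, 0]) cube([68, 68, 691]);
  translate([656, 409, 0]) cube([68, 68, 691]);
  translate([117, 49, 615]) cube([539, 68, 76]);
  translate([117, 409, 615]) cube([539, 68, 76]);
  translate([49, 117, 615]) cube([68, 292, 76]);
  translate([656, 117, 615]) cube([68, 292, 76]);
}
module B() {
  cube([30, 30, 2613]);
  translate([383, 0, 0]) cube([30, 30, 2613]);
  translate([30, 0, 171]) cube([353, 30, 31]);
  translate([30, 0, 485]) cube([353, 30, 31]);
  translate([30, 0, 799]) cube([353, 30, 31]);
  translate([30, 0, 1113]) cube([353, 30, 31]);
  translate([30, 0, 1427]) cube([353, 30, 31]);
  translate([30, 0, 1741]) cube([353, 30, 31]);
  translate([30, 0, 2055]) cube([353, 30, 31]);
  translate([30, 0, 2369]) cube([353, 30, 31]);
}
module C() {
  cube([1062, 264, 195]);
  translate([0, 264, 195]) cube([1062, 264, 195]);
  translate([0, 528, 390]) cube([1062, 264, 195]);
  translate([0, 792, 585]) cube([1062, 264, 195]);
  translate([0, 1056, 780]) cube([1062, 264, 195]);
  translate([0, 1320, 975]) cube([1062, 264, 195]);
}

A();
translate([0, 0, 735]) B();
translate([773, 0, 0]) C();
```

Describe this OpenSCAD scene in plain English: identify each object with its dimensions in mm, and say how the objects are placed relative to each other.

A is a table: top 773 mm (x) × 526 mm (y), 44 mm thick, upper face at z = 735 mm, on four 68×68 mm square legs, each inset 49 mm from the nearest pair of top edges, running from z = 0 to the bottom of the top. Four apron rails, 68 mm thick and 76 mm tall, run between adjacent legs with their top edges flush with the underside of the top and their outer faces flush with the legs' outer faces.

B is a wooden ladder with two side rails of 30×30 mm section and 2613 mm height, set 413 mm apart overall. Between them run 8 rectangular rungs (30 mm deep, 31 mm thick), front faces flush with the rails' −y face. The bottom of the first rung is 171 mm above the floor and each subsequent rung is 314 mm higher than the one below.

C is a run of 6 identical solid stair steps. Each tread is 1062×264 mm and each step block is 195 mm high. Step 1 rests on the floor; step k is offset from step 1 by (k−1)×264 mm in y and (k−1)×195 mm in z.

The ladder is on top of the table. The staircase is against the table's +x side, with their −y faces flush.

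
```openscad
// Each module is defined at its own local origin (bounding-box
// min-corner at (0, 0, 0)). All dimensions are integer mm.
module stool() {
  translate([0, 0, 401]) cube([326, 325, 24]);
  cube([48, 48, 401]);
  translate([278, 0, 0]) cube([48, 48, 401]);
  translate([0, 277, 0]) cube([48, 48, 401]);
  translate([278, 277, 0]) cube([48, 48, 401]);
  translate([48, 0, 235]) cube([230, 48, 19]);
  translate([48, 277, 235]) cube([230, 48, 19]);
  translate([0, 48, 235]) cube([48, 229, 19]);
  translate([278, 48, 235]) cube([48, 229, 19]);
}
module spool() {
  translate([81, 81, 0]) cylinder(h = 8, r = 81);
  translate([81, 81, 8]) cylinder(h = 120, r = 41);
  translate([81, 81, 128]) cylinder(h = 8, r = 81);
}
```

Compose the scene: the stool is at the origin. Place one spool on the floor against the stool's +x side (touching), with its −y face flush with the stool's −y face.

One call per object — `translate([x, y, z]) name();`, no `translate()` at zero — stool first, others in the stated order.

stool();
translate([326, 0, 0]) spool();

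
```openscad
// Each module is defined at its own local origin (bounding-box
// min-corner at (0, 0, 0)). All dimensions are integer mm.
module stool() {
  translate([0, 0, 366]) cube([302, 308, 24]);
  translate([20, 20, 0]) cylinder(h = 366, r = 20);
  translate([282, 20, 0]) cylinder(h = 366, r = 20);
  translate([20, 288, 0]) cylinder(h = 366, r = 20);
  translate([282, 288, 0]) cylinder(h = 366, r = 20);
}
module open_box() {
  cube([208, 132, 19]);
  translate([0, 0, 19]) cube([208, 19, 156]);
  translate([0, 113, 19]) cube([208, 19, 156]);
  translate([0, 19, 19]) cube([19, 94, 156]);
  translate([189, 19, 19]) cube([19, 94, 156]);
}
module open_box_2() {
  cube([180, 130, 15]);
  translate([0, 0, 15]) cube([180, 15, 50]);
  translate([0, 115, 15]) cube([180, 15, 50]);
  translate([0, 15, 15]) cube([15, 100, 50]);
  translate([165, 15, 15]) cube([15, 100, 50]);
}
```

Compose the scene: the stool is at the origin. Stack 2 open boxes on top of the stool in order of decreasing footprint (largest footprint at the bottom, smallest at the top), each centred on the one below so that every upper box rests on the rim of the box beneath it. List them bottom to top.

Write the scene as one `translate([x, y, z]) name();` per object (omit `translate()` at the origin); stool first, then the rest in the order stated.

stool();
translate([47, 88, 390]) open_box();
translate([61, 89, 565]) open_box_2();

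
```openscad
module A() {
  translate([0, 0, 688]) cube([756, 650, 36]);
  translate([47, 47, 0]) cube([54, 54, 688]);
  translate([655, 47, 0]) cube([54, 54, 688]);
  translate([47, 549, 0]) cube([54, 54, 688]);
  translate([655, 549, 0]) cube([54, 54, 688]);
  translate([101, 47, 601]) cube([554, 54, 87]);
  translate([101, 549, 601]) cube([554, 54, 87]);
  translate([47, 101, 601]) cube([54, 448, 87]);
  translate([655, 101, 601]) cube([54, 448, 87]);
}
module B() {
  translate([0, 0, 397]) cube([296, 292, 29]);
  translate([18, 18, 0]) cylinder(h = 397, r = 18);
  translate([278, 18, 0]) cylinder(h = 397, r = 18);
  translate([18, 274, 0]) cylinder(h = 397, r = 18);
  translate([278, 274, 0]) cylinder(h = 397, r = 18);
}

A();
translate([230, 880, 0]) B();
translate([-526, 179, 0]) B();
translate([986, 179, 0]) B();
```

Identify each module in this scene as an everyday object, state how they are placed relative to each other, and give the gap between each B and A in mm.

A is a table. B is a stool. Three stools sit around the table at the +y, −x, +x sides. The gap between each stool and the table is 230 mm.

Each stool's nearest face is 230 mm from the table's bounding box.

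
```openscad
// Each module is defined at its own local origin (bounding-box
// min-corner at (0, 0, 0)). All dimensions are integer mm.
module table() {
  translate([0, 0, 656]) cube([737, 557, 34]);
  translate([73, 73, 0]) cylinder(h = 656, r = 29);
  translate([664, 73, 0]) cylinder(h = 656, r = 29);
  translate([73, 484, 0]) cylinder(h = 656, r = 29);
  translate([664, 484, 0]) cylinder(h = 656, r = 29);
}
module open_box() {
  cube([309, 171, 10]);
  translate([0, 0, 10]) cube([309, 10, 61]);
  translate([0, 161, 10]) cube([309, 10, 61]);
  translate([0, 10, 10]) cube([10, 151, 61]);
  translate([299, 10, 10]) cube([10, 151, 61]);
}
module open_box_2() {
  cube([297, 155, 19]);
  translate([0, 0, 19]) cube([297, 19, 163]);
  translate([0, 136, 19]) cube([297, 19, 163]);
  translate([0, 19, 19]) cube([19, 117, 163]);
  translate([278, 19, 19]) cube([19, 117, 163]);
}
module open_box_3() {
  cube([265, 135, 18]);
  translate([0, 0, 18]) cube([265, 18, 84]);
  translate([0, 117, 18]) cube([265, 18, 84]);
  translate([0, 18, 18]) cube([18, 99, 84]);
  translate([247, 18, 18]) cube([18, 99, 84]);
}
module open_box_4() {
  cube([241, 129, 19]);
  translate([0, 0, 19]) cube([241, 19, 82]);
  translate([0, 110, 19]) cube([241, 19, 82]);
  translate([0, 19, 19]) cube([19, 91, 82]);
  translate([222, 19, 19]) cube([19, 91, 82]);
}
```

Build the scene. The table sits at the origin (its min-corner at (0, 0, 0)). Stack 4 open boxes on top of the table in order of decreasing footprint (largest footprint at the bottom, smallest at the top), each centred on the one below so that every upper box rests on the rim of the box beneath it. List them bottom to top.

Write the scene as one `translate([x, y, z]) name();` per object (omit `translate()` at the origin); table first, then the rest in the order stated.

table();
translate([214, 193, 690]) open_box();
translate([220, 201, 761]) open_box_2();
translate([236, 211, 943]) open_box_3();
translate([248, 214, 1045]) open_box_4();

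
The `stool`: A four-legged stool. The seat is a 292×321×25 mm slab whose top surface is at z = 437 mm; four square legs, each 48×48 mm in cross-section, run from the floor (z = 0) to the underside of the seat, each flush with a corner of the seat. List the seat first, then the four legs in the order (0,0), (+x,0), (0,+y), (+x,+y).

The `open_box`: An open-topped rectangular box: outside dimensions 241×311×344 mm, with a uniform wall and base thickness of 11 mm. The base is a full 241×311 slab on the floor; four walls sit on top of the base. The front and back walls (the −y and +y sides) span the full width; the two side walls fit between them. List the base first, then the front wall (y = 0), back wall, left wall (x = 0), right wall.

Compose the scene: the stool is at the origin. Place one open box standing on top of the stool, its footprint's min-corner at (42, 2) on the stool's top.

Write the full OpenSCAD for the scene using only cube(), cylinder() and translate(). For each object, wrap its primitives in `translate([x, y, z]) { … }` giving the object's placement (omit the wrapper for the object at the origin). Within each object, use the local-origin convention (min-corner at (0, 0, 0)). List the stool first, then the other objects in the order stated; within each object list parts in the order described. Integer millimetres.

translate([0, 0, 412]) cube([292, 321, 25]);
cube([48, 48, 412]);
translate([244, 0, 0]) cube([48, 48, 412]);
translate([0, 273, 0]) cube([48, 48, 412]);
translate([244, 273, 0]) cube([48, 48, 412]);
translate([42, 2, 437]) {
  cube([241, 311, 11]);
  translate([0, 0, 11]) cube([241, 11, 333]);
  translate([0, 300, 11]) cube([241, 11, 333]);
  translate([0, 11, 11]) cube([11, 289, 333]);
  translate([230, 11, 11]) cube([11, 289, 333]);
}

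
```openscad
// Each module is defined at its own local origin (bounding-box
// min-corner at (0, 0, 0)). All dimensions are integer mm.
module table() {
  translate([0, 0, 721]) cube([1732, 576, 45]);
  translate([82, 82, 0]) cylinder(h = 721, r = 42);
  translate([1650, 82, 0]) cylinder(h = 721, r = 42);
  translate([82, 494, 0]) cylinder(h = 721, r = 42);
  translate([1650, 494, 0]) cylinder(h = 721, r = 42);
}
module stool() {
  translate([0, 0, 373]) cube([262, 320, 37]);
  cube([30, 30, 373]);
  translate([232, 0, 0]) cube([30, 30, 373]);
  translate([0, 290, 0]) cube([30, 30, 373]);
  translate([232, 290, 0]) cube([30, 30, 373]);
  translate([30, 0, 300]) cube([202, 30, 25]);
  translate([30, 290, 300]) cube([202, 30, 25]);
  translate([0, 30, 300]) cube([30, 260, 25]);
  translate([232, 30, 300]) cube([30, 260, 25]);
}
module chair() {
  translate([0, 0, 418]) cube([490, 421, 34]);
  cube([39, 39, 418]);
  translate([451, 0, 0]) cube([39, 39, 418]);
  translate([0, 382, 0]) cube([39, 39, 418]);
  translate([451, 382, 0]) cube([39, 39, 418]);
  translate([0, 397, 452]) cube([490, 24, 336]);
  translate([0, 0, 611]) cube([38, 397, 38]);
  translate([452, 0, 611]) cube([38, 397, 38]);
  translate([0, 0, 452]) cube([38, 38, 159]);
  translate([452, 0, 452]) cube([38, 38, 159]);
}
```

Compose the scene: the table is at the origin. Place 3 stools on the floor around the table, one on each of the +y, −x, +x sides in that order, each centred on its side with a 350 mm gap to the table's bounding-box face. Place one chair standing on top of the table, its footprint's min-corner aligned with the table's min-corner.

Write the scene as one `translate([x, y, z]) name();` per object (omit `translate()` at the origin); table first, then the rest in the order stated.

table();
translate([735, 926, 0]) stool();
translate([-612, 128, 0]) stool();
translate([2082, 128, 0]) stool();
translate([0, 0, 766]) chair();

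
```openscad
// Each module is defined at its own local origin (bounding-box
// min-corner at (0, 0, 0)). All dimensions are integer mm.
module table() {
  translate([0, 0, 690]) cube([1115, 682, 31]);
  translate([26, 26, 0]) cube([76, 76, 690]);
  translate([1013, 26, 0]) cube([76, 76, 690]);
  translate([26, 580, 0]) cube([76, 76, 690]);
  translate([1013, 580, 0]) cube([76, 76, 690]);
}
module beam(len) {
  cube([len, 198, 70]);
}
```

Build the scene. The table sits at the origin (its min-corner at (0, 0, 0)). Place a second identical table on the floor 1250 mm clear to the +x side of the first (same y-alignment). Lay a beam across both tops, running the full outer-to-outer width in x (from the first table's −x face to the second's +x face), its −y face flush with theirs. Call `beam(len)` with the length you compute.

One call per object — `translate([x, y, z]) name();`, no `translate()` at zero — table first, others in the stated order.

table();
translate([2365, 0, 0]) table();
translate([0, 0, 721]) beam(3480);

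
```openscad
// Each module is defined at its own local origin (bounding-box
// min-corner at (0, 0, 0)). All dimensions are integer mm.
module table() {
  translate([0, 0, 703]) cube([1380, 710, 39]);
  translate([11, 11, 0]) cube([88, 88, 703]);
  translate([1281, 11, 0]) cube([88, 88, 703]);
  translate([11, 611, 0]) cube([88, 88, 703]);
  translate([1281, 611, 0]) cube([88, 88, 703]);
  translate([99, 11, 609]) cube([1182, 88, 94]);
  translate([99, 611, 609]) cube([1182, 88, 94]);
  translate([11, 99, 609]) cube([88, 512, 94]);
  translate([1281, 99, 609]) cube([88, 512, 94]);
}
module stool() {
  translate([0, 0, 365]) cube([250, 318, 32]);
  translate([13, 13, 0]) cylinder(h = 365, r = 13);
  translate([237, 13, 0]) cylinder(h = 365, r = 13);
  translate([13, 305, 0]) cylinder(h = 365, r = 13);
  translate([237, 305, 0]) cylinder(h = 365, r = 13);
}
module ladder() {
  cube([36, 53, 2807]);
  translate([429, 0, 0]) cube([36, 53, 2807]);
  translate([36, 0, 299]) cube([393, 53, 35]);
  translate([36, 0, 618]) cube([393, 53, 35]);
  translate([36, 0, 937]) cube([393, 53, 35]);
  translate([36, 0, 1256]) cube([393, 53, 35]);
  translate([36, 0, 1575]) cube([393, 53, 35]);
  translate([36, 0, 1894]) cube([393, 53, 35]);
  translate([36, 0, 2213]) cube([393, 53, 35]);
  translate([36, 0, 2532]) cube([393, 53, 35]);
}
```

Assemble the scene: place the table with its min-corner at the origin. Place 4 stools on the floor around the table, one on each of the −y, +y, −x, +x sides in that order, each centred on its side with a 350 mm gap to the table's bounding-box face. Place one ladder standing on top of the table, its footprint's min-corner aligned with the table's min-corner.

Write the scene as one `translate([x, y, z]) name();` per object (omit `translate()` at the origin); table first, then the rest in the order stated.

table();
translate([565, -668, 0]) stool();
translate([565, 1060, 0]) stool();
translate([-600, 196, 0]) stool();
translate([1730, 196, 0]) stool();
translate([0, 0, 742]) ladder();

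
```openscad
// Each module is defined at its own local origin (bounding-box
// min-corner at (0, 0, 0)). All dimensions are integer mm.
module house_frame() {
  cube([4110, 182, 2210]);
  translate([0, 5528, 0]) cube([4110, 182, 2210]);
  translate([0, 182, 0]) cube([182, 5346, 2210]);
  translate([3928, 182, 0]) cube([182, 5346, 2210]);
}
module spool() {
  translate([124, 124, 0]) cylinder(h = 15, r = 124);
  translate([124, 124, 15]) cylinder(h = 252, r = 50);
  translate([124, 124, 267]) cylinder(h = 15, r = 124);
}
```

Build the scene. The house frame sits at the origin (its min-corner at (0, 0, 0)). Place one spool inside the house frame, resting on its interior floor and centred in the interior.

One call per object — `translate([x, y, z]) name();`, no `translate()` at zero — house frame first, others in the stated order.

house_frame();
translate([1931, 2731, 0]) spool();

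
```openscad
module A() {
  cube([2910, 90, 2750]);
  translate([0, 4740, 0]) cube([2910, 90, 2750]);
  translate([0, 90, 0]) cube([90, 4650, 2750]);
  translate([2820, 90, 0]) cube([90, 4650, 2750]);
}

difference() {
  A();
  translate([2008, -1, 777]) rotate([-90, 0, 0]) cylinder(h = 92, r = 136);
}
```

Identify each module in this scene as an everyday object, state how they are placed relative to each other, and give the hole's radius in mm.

A is a house frame. The house frame has a circular hole through its front wall. The hole's radius is 136 mm.

The subtracted cylinder has r = 136 mm.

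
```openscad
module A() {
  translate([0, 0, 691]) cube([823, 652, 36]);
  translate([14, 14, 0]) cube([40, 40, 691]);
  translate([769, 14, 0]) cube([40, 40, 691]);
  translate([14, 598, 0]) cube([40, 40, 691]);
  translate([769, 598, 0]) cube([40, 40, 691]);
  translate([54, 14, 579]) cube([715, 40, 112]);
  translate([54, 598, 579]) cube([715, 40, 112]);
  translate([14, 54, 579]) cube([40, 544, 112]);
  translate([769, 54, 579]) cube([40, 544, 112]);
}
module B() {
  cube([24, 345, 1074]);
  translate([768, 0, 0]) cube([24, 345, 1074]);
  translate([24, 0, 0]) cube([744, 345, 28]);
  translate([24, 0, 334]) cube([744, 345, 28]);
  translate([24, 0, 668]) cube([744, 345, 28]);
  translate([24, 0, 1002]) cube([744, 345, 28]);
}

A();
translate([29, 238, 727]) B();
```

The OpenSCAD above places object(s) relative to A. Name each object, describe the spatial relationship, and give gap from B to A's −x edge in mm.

The bookshelf's min-x is at 29; the table's min-x is 0; gap = 29 mm.

A is a table. B is a bookshelf. The bookshelf is on top of the table. The gap from the bookshelf to the table's −x edge is 29 mm.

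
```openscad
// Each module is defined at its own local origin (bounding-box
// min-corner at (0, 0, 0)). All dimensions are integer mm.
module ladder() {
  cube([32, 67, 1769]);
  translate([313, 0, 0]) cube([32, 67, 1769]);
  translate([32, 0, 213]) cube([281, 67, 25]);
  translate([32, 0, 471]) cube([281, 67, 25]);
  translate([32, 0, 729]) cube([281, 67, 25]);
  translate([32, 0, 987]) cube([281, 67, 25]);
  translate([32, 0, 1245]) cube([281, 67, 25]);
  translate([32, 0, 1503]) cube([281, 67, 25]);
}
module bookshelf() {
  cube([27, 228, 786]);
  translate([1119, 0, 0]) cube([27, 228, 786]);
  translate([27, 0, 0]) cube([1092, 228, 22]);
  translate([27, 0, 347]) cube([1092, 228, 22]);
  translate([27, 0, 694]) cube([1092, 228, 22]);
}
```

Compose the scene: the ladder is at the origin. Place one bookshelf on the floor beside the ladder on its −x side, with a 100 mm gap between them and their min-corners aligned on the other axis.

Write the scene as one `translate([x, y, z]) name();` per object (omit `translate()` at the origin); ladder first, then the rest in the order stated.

ladder();
translate([-1246, 0, 0]) bookshelf();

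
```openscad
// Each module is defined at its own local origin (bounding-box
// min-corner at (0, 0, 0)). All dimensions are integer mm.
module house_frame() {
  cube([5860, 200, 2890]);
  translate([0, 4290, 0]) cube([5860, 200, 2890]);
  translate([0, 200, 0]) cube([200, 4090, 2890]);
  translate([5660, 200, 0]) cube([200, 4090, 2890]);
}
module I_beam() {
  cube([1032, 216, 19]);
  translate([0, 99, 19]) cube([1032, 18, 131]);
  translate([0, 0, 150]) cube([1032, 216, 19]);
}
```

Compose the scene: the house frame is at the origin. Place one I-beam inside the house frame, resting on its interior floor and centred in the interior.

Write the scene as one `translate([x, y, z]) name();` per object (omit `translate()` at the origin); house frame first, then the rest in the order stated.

house_frame();
translate([2414, 2137, 0]) I_beam();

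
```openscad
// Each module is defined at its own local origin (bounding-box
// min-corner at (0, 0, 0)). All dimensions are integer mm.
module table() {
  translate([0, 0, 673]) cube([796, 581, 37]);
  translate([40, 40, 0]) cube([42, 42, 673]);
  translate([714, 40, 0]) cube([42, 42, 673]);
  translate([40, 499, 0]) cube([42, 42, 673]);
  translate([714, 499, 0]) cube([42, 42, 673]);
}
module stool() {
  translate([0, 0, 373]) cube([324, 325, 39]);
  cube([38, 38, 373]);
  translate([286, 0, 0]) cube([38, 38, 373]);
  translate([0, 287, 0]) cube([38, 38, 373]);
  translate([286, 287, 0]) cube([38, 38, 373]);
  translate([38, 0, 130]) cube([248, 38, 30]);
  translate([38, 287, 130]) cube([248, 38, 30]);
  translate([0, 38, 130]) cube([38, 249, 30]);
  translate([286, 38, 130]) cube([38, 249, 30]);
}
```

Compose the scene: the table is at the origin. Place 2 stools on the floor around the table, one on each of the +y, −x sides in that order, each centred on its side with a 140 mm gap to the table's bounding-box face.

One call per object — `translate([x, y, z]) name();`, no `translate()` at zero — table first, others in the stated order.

table();
translate([236, 721, 0]) stool();
translate([-464, 128, 0]) stool();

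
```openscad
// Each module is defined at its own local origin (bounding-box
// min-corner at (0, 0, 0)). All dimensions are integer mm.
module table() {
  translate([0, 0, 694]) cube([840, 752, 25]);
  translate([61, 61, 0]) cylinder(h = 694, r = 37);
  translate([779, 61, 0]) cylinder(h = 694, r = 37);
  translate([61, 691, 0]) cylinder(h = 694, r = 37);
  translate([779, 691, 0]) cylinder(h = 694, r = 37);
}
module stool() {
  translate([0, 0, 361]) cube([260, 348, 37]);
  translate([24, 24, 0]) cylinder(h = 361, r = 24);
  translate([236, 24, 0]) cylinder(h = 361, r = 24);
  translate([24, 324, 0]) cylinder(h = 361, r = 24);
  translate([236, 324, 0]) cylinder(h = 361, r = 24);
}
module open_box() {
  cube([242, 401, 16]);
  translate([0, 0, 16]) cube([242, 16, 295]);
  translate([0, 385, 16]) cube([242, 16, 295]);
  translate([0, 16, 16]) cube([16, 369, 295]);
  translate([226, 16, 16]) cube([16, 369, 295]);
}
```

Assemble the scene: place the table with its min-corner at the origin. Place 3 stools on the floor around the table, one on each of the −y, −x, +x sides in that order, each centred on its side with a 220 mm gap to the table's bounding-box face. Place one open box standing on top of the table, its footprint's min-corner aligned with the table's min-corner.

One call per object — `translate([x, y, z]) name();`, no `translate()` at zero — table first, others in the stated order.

table();
translate([290, -568, 0]) stool();
translate([-480, 202, 0]) stool();
translate([1060, 202, 0]) stool();
translate([0, 0, 719]) open_box();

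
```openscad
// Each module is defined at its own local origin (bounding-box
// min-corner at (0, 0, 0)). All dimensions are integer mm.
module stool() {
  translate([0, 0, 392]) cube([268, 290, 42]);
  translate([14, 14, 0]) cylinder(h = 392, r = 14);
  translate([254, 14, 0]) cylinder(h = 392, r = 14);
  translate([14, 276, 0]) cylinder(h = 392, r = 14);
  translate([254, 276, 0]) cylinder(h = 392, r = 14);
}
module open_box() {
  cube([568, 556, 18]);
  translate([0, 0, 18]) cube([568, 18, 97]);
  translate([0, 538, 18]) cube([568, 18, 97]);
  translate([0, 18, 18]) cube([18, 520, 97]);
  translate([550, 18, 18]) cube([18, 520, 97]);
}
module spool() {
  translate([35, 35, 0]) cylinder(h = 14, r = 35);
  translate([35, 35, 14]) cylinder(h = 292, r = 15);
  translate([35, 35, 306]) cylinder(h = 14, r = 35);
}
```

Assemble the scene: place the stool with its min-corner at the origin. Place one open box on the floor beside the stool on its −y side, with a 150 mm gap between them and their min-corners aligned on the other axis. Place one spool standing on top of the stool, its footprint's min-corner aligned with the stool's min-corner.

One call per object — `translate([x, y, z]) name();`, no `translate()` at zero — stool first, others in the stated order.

stool();
translate([0, -706, 0]) open_box();
translate([0, 0, 434]) spool();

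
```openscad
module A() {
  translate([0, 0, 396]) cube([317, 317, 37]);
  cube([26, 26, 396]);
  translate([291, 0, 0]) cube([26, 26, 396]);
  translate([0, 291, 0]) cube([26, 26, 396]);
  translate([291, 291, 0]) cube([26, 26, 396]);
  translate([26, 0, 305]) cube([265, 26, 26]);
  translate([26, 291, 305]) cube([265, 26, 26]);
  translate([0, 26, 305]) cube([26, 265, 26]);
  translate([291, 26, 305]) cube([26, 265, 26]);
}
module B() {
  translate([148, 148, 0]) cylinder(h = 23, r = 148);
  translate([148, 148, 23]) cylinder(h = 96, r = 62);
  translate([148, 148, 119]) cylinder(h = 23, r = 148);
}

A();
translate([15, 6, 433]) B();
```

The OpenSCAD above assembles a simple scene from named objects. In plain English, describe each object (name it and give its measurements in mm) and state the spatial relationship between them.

A is a four-legged stool. The seat is 317×317 mm, 37 mm thick, top at z = 433 mm. It stands on four square legs, each 26×26 mm in cross-section, from z = 0 to the seat underside, each flush with a corner of the seat. Four stretchers, 26 mm wide and 26 mm tall, connect adjacent legs with their undersides at z = 305 mm, each running between the inner faces of the legs it joins and aligned with the legs' outer faces on the other axis.

B is a spool: two coaxial disc flanges of radius 148 mm and thickness 23 mm, joined by a core cylinder of radius 62 mm and height 96 mm. The lower flange rests on z = 0 and the three cylinders share a vertical axis.

The spool is on top of the stool.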